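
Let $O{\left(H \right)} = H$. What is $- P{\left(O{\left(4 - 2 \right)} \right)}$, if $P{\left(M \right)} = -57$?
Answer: $57$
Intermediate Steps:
$- P{\left(O{\left(4 - 2 \right)} \right)} = \left(-1\right) \left(-57\right) = 57$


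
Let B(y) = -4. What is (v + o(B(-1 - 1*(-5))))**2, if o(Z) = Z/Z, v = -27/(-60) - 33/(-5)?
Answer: 25921/400 ≈ 64.802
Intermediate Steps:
v = 141/20 (v = -27*(-1/60) - 33*(-1/5) = 9/20 + 33/5 = 141/20 ≈ 7.0500)
o(Z) = 1
(v + o(B(-1 - 1*(-5))))**2 = (141/20 + 1)**2 = (161/20)**2 = 25921/400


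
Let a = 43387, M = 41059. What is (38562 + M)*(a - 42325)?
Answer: 84557502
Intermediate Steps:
(38562 + M)*(a - 42325) = (38562 + 41059)*(43387 - 42325) = 79621*1062 = 84557502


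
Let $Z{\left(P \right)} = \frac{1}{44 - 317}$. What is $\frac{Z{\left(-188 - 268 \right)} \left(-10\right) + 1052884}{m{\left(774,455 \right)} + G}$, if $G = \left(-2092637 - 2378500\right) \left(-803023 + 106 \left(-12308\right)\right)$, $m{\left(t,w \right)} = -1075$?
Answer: $\frac{143718671}{1286333110451298} \approx 1.1173 \cdot 10^{-7}$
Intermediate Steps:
$Z{\left(P \right)} = - \frac{1}{273}$ ($Z{\left(P \right)} = \frac{1}{-273} = - \frac{1}{273}$)
$G = 9423685791927$ ($G = - 4471137 \left(-803023 - 1304648\right) = \left(-4471137\right) \left(-2107671\right) = 9423685791927$)
$\frac{Z{\left(-188 - 268 \right)} \left(-10\right) + 1052884}{m{\left(774,455 \right)} + G} = \frac{\left(- \frac{1}{273}\right) \left(-10\right) + 1052884}{-1075 + 9423685791927} = \frac{\frac{10}{273} + 1052884}{9423685790852} = \frac{287437342}{273} \cdot \frac{1}{9423685790852} = \frac{143718671}{1286333110451298}$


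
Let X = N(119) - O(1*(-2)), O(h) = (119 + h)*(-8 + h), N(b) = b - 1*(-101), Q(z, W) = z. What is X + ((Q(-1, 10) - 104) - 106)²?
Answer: 45911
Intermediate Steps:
N(b) = 101 + b (N(b) = b + 101 = 101 + b)
O(h) = (-8 + h)*(119 + h)
X = 1390 (X = (101 + 119) - (-952 + (1*(-2))² + 111*(1*(-2))) = 220 - (-952 + (-2)² + 111*(-2)) = 220 - (-952 + 4 - 222) = 220 - 1*(-1170) = 220 + 1170 = 1390)
X + ((Q(-1, 10) - 104) - 106)² = 1390 + ((-1 - 104) - 106)² = 1390 + (-105 - 106)² = 1390 + (-211)² = 1390 + 44521 = 45911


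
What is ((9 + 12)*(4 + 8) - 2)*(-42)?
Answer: -10500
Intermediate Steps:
((9 + 12)*(4 + 8) - 2)*(-42) = (21*12 - 2)*(-42) = (252 - 2)*(-42) = 250*(-42) = -10500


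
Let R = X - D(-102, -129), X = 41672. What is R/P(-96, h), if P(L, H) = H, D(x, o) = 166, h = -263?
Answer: -41506/263 ≈ -157.82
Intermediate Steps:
R = 41506 (R = 41672 - 1*166 = 41672 - 166 = 41506)
R/P(-96, h) = 41506/(-263) = 41506*(-1/263) = -41506/263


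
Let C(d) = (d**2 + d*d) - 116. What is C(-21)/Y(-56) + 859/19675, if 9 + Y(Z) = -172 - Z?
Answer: -598547/98375 ≈ -6.0843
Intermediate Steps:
Y(Z) = -181 - Z (Y(Z) = -9 + (-172 - Z) = -181 - Z)
C(d) = -116 + 2*d**2 (C(d) = (d**2 + d**2) - 116 = 2*d**2 - 116 = -116 + 2*d**2)
C(-21)/Y(-56) + 859/19675 = (-116 + 2*(-21)**2)/(-181 - 1*(-56)) + 859/19675 = (-116 + 2*441)/(-181 + 56) + 859*(1/19675) = (-116 + 882)/(-125) + 859/19675 = 766*(-1/125) + 859/19675 = -766/125 + 859/19675 = -598547/98375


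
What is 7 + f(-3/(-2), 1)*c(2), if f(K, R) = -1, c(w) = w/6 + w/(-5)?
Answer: 106/15 ≈ 7.0667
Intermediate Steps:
c(w) = -w/30 (c(w) = w*(1/6) + w*(-1/5) = w/6 - w/5 = -w/30)
7 + f(-3/(-2), 1)*c(2) = 7 - (-1)*2/30 = 7 - 1*(-1/15) = 7 + 1/15 = 106/15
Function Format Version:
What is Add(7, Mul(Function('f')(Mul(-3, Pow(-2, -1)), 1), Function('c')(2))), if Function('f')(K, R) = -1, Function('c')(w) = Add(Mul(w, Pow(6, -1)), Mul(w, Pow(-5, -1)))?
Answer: Rational(106, 15) ≈ 7.0667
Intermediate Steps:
Function('c')(w) = Mul(Rational(-1, 30), w) (Function('c')(w) = Add(Mul(w, Rational(1, 6)), Mul(w, Rational(-1, 5))) = Add(Mul(Rational(1, 6), w), Mul(Rational(-1, 5), w)) = Mul(Rational(-1, 30), w))
Add(7, Mul(Function('f')(Mul(-3, Pow(-2, -1)), 1), Function('c')(2))) = Add(7, Mul(-1, Mul(Rational(-1, 30), 2))) = Add(7, Mul(-1, Rational(-1, 15))) = Add(7, Rational(1, 15)) = Rational(106, 15)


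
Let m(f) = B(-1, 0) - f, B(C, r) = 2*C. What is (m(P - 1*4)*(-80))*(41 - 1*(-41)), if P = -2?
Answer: -26240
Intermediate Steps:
m(f) = -2 - f (m(f) = 2*(-1) - f = -2 - f)
(m(P - 1*4)*(-80))*(41 - 1*(-41)) = ((-2 - (-2 - 1*4))*(-80))*(41 - 1*(-41)) = ((-2 - (-2 - 4))*(-80))*(41 + 41) = ((-2 - 1*(-6))*(-80))*82 = ((-2 + 6)*(-80))*82 = (4*(-80))*82 = -320*82 = -26240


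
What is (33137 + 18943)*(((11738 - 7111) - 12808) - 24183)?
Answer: -1685517120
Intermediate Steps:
(33137 + 18943)*(((11738 - 7111) - 12808) - 24183) = 52080*((4627 - 12808) - 24183) = 52080*(-8181 - 24183) = 52080*(-32364) = -1685517120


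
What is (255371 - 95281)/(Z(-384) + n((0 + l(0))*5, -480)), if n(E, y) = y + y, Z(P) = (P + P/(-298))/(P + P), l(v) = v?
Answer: -95413640/571863 ≈ -166.85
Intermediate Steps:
Z(P) = 297/596 (Z(P) = (P + P*(-1/298))/((2*P)) = (P - P/298)*(1/(2*P)) = (297*P/298)*(1/(2*P)) = 297/596)
n(E, y) = 2*y
(255371 - 95281)/(Z(-384) + n((0 + l(0))*5, -480)) = (255371 - 95281)/(297/596 + 2*(-480)) = 160090/(297/596 - 960) = 160090/(-571863/596) = 160090*(-596/571863) = -95413640/571863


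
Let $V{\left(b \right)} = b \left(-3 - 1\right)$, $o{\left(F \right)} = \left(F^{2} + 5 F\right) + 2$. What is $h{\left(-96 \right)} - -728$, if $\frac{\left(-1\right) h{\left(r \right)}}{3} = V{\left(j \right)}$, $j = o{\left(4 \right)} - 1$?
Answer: $1172$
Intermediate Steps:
$o{\left(F \right)} = 2 + F^{2} + 5 F$
$j = 37$ ($j = \left(2 + 4^{2} + 5 \cdot 4\right) - 1 = \left(2 + 16 + 20\right) - 1 = 38 - 1 = 37$)
$V{\left(b \right)} = - 4 b$ ($V{\left(b \right)} = b \left(-4\right) = - 4 b$)
$h{\left(r \right)} = 444$ ($h{\left(r \right)} = - 3 \left(\left(-4\right) 37\right) = \left(-3\right) \left(-148\right) = 444$)
$h{\left(-96 \right)} - -728 = 444 - -728 = 444 + 728 = 1172$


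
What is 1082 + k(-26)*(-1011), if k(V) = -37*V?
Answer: -971500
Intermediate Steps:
1082 + k(-26)*(-1011) = 1082 - 37*(-26)*(-1011) = 1082 + 962*(-1011) = 1082 - 972582 = -971500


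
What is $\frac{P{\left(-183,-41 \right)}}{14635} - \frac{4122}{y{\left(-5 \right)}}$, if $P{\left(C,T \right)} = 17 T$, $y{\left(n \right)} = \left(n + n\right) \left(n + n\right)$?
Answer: $- \frac{6039517}{146350} \approx -41.268$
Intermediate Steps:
$y{\left(n \right)} = 4 n^{2}$ ($y{\left(n \right)} = 2 n 2 n = 4 n^{2}$)
$\frac{P{\left(-183,-41 \right)}}{14635} - \frac{4122}{y{\left(-5 \right)}} = \frac{17 \left(-41\right)}{14635} - \frac{4122}{4 \left(-5\right)^{2}} = \left(-697\right) \frac{1}{14635} - \frac{4122}{4 \cdot 25} = - \frac{697}{14635} - \frac{4122}{100} = - \frac{697}{14635} - \frac{2061}{50} = - \frac{6039517}{146350}$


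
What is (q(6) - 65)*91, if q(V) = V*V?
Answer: -2639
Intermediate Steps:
q(V) = V²
(q(6) - 65)*91 = (6² - 65)*91 = (36 - 65)*91 = -29*91 = -2639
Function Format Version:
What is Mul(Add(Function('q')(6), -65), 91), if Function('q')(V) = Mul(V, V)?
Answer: -2639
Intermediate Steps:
Function('q')(V) = Pow(V, 2)
Mul(Add(Function('q')(6), -65), 91) = Mul(Add(Pow(6, 2), -65), 91) = Mul(Add(36, -65), 91) = Mul(-29, 91) = -2639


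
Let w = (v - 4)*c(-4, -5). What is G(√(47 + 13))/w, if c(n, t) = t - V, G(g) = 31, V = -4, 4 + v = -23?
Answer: 1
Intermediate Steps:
v = -27 (v = -4 - 23 = -27)
c(n, t) = 4 + t (c(n, t) = t - 1*(-4) = t + 4 = 4 + t)
w = 31 (w = (-27 - 4)*(4 - 5) = -31*(-1) = 31)
G(√(47 + 13))/w = 31/31 = 31*(1/31) = 1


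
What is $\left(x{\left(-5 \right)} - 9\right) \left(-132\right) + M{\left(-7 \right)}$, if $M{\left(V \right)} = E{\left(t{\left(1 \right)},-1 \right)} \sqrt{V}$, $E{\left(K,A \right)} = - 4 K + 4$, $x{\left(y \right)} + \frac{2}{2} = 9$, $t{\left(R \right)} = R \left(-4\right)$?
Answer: $132 + 20 i \sqrt{7} \approx 132.0 + 52.915 i$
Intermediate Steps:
$t{\left(R \right)} = - 4 R$
$x{\left(y \right)} = 8$ ($x{\left(y \right)} = -1 + 9 = 8$)
$E{\left(K,A \right)} = 4 - 4 K$
$M{\left(V \right)} = 20 \sqrt{V}$ ($M{\left(V \right)} = \left(4 - 4 \left(\left(-4\right) 1\right)\right) \sqrt{V} = \left(4 - -16\right) \sqrt{V} = \left(4 + 16\right) \sqrt{V} = 20 \sqrt{V}$)
$\left(x{\left(-5 \right)} - 9\right) \left(-132\right) + M{\left(-7 \right)} = \left(8 - 9\right) \left(-132\right) + 20 \sqrt{-7} = \left(-1\right) \left(-132\right) + 20 i \sqrt{7} = 132 + 20 i \sqrt{7}$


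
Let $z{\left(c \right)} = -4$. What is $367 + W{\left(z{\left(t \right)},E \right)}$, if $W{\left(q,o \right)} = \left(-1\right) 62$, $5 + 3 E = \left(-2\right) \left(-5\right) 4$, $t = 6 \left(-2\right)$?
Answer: $305$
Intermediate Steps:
$t = -12$
$E = \frac{35}{3}$ ($E = - \frac{5}{3} + \frac{\left(-2\right) \left(-5\right) 4}{3} = - \frac{5}{3} + \frac{10 \cdot 4}{3} = - \frac{5}{3} + \frac{1}{3} \cdot 40 = - \frac{5}{3} + \frac{40}{3} = \frac{35}{3} \approx 11.667$)
$W{\left(q,o \right)} = -62$
$367 + W{\left(z{\left(t \right)},E \right)} = 367 - 62 = 305$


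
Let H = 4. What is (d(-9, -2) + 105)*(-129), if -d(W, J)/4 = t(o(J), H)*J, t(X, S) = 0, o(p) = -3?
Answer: -13545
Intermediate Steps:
d(W, J) = 0 (d(W, J) = -0*J = -4*0 = 0)
(d(-9, -2) + 105)*(-129) = (0 + 105)*(-129) = 105*(-129) = -13545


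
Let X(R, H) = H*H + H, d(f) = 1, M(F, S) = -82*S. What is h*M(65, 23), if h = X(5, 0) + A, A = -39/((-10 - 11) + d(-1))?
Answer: -36777/10 ≈ -3677.7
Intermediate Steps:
X(R, H) = H + H² (X(R, H) = H² + H = H + H²)
A = 39/20 (A = -39/((-10 - 11) + 1) = -39/(-21 + 1) = -39/(-20) = -39*(-1/20) = 39/20 ≈ 1.9500)
h = 39/20 (h = 0*(1 + 0) + 39/20 = 0*1 + 39/20 = 0 + 39/20 = 39/20 ≈ 1.9500)
h*M(65, 23) = 39*(-82*23)/20 = (39/20)*(-1886) = -36777/10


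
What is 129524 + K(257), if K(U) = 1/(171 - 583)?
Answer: 53363887/412 ≈ 1.2952e+5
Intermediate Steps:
K(U) = -1/412 (K(U) = 1/(-412) = -1/412)
129524 + K(257) = 129524 - 1/412 = 53363887/412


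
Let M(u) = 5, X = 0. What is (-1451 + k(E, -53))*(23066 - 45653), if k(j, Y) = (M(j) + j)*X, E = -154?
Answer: 32773737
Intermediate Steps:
k(j, Y) = 0 (k(j, Y) = (5 + j)*0 = 0)
(-1451 + k(E, -53))*(23066 - 45653) = (-1451 + 0)*(23066 - 45653) = -1451*(-22587) = 32773737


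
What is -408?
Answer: -408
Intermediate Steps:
-408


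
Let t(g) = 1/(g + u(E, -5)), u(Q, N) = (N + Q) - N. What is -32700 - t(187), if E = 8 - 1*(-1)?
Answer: -6409201/196 ≈ -32700.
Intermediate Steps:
E = 9 (E = 8 + 1 = 9)
u(Q, N) = Q
t(g) = 1/(9 + g) (t(g) = 1/(g + 9) = 1/(9 + g))
-32700 - t(187) = -32700 - 1/(9 + 187) = -32700 - 1/196 = -6409201/196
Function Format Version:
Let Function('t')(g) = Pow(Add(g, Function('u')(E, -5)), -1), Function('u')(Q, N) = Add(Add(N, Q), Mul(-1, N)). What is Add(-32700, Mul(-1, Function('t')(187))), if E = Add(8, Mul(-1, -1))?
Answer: Rational(-6409201, 196) ≈ -32700.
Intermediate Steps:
E = 9 (E = Add(8, 1) = 9)
Function('u')(Q, N) = Q
Function('t')(g) = Pow(Add(9, g), -1) (Function('t')(g) = Pow(Add(g, 9), -1) = Pow(Add(9, g), -1))
Add(-32700, Mul(-1, Function('t')(187))) = Add(-32700, Mul(-1, Pow(Add(9, 187), -1))) = Add(-32700, Mul(-1, Pow(196, -1))) = Add(-32700, Mul(-1, Rational(1, 196))) = Add(-32700, Rational(-1, 196)) = Rational(-6409201, 196)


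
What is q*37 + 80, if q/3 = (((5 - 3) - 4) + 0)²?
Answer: 524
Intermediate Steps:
q = 12 (q = 3*(((5 - 3) - 4) + 0)² = 3*((2 - 4) + 0)² = 3*(-2 + 0)² = 3*(-2)² = 3*4 = 12)
q*37 + 80 = 12*37 + 80 = 444 + 80 = 524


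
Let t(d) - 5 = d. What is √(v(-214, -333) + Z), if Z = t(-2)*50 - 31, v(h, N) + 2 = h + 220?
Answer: √123 ≈ 11.091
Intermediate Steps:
t(d) = 5 + d
v(h, N) = 218 + h (v(h, N) = -2 + (h + 220) = -2 + (220 + h) = 218 + h)
Z = 119 (Z = (5 - 2)*50 - 31 = 3*50 - 31 = 150 - 31 = 119)
√(v(-214, -333) + Z) = √((218 - 214) + 119) = √(4 + 119) = √123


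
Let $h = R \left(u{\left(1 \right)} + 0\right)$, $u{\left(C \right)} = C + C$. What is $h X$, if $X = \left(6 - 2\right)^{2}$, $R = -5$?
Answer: $-160$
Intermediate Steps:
$u{\left(C \right)} = 2 C$
$h = -10$ ($h = - 5 \left(2 \cdot 1 + 0\right) = - 5 \left(2 + 0\right) = \left(-5\right) 2 = -10$)
$X = 16$ ($X = 4^{2} = 16$)
$h X = \left(-10\right) 16 = -160$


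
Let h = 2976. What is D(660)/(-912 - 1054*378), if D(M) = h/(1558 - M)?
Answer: -124/14941373 ≈ -8.2991e-6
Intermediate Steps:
D(M) = 2976/(1558 - M)
D(660)/(-912 - 1054*378) = (-2976/(-1558 + 660))/(-912 - 1054*378) = (-2976/(-898))/(-912 - 398412) = -2976*(-1/898)/(-399324) = (1488/449)*(-1/399324) = -124/14941373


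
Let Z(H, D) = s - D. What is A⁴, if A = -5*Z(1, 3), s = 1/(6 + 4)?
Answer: 707281/16 ≈ 44205.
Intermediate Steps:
s = ⅒ (s = 1/10 = ⅒ ≈ 0.10000)
Z(H, D) = ⅒ - D
A = 29/2 (A = -5*(⅒ - 1*3) = -5*(⅒ - 3) = -5*(-29/10) = 29/2 ≈ 14.500)
A⁴ = (29/2)⁴ = 707281/16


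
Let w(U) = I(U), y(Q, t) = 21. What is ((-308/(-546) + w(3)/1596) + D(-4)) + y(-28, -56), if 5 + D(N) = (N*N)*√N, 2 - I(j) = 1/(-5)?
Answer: 1718503/103740 + 32*I ≈ 16.565 + 32.0*I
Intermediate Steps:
I(j) = 11/5 (I(j) = 2 - 1/(-5) = 2 - 1*(-⅕) = 2 + ⅕ = 11/5)
w(U) = 11/5
D(N) = -5 + N^(5/2) (D(N) = -5 + (N*N)*√N = -5 + N²*√N = -5 + N^(5/2))
((-308/(-546) + w(3)/1596) + D(-4)) + y(-28, -56) = ((-308/(-546) + (11/5)/1596) + (-5 + (-4)^(5/2))) + 21 = ((-308*(-1/546) + (11/5)*(1/1596)) + (-5 + 32*I)) + 21 = ((22/39 + 11/7980) + (-5 + 32*I)) + 21 = (58663/103740 + (-5 + 32*I)) + 21 = (-460037/103740 + 32*I) + 21 = 1718503/103740 + 32*I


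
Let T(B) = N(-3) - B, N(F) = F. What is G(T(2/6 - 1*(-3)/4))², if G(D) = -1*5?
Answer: 25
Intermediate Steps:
T(B) = -3 - B
G(D) = -5
G(T(2/6 - 1*(-3)/4))² = (-5)² = 25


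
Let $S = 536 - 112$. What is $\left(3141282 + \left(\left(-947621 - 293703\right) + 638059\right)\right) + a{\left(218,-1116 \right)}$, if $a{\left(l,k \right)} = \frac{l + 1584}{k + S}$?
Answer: $\frac{878152981}{346} \approx 2.538 \cdot 10^{6}$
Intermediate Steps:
$S = 424$
$a{\left(l,k \right)} = \frac{1584 + l}{424 + k}$ ($a{\left(l,k \right)} = \frac{l + 1584}{k + 424} = \frac{1584 + l}{424 + k}$)
$\left(3141282 + \left(\left(-947621 - 293703\right) + 638059\right)\right) + a{\left(218,-1116 \right)} = \left(3141282 + \left(\left(-947621 - 293703\right) + 638059\right)\right) + \frac{1584 + 218}{424 - 1116} = \left(3141282 + \left(-1241324 + 638059\right)\right) + \frac{1}{-692} \cdot 1802 = \left(3141282 - 603265\right) - \frac{901}{346} = 2538017 - \frac{901}{346} = \frac{878152981}{346}$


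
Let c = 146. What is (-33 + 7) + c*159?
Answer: 23188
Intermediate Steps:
(-33 + 7) + c*159 = (-33 + 7) + 146*159 = -26 + 23214 = 23188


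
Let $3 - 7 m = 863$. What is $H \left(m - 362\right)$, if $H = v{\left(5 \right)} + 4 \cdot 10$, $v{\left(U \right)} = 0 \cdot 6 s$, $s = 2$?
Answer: $- \frac{135760}{7} \approx -19394.0$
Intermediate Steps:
$m = - \frac{860}{7}$ ($m = \frac{3}{7} - \frac{863}{7} = - \frac{860}{7} \approx -122.86$)
$v{\left(U \right)} = 0$ ($v{\left(U \right)} = 0 \cdot 6 \cdot 2 = 0 \cdot 2 = 0$)
$H = 40$ ($H = 0 + 4 \cdot 10 = 0 + 40 = 40$)
$H \left(m - 362\right) = 40 \left(- \frac{860}{7} - 362\right) = 40 \left(- \frac{3394}{7}\right) = - \frac{135760}{7}$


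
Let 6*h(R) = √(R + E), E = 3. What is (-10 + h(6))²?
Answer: 361/4 ≈ 90.250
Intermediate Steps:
h(R) = √(3 + R)/6 (h(R) = √(R + 3)/6 = √(3 + R)/6)
(-10 + h(6))² = (-10 + √(3 + 6)/6)² = (-10 + √9/6)² = (-10 + (⅙)*3)² = (-10 + ½)² = (-19/2)² = 361/4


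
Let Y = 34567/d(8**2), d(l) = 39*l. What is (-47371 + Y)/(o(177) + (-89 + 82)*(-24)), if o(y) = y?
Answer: -9092573/66240 ≈ -137.27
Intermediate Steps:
Y = 2659/192 (Y = 34567/((39*8**2)) = 34567/((39*64)) = 34567/2496 = 34567*(1/2496) = 2659/192 ≈ 13.849)
(-47371 + Y)/(o(177) + (-89 + 82)*(-24)) = (-47371 + 2659/192)/(177 + (-89 + 82)*(-24)) = -9092573/(192*(177 - 7*(-24))) = -9092573/(192*(177 + 168)) = -9092573/192/345 = -9092573/192*1/345 = -9092573/66240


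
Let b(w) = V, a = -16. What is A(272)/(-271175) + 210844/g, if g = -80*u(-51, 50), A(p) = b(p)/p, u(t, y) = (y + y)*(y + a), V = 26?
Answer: -571756477/737596000 ≈ -0.77516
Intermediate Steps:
b(w) = 26
u(t, y) = 2*y*(-16 + y) (u(t, y) = (y + y)*(y - 16) = (2*y)*(-16 + y) = 2*y*(-16 + y))
A(p) = 26/p
g = -272000 (g = -160*50*(-16 + 50) = -160*50*34 = -80*3400 = -272000)
A(272)/(-271175) + 210844/g = (26/272)/(-271175) + 210844/(-272000) = (26*(1/272))*(-1/271175) + 210844*(-1/272000) = (13/136)*(-1/271175) - 52711/68000 = -13/36879800 - 52711/68000 = -571756477/737596000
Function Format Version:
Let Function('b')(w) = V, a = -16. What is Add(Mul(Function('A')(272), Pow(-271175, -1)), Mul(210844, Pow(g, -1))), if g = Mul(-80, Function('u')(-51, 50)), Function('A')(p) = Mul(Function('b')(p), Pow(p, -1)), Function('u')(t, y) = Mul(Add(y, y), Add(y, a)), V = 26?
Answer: Rational(-571756477, 737596000) ≈ -0.77516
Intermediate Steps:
Function('b')(w) = 26
Function('u')(t, y) = Mul(2, y, Add(-16, y)) (Function('u')(t, y) = Mul(Add(y, y), Add(y, -16)) = Mul(Mul(2, y), Add(-16, y)) = Mul(2, y, Add(-16, y)))
Function('A')(p) = Mul(26, Pow(p, -1))
g = -272000 (g = Mul(-80, Mul(2, 50, Add(-16, 50))) = Mul(-80, Mul(2, 50, 34)) = Mul(-80, 3400) = -272000)
Add(Mul(Function('A')(272), Pow(-271175, -1)), Mul(210844, Pow(g, -1))) = Add(Mul(Mul(26, Pow(272, -1)), Pow(-271175, -1)), Mul(210844, Pow(-272000, -1))) = Add(Mul(Mul(26, Rational(1, 272)), Rational(-1, 271175)), Mul(210844, Rational(-1, 272000))) = Add(Mul(Rational(13, 136), Rational(-1, 271175)), Rational(-52711, 68000)) = Add(Rational(-13, 36879800), Rational(-52711, 68000)) = Rational(-571756477, 737596000)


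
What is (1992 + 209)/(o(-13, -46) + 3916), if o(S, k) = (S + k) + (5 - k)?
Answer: 2201/3908 ≈ 0.56320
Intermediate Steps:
o(S, k) = 5 + S
(1992 + 209)/(o(-13, -46) + 3916) = (1992 + 209)/((5 - 13) + 3916) = 2201/(-8 + 3916) = 2201/3908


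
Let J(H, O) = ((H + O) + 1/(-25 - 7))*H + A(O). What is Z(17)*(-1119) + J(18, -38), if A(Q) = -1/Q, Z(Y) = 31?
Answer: -10655059/304 ≈ -35050.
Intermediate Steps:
J(H, O) = -1/O + H*(-1/32 + H + O) (J(H, O) = ((H + O) + 1/(-25 - 7))*H - 1/O = ((H + O) + 1/(-32))*H - 1/O = ((H + O) - 1/32)*H - 1/O = (-1/32 + H + O)*H - 1/O = H*(-1/32 + H + O) - 1/O = -1/O + H*(-1/32 + H + O))
Z(17)*(-1119) + J(18, -38) = 31*(-1119) + (18**2 - 1/(-38) - 1/32*18 + 18*(-38)) = -34689 + (324 - 1*(-1/38) - 9/16 - 684) = -34689 + (324 + 1/38 - 9/16 - 684) = -34689 - 109603/304 = -10655059/304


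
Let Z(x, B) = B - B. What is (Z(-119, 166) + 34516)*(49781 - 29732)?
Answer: 692011284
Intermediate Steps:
Z(x, B) = 0
(Z(-119, 166) + 34516)*(49781 - 29732) = (0 + 34516)*(49781 - 29732) = 34516*20049 = 692011284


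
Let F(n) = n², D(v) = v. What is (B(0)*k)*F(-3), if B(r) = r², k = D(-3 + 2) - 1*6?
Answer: 0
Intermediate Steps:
k = -7 (k = (-3 + 2) - 1*6 = -1 - 6 = -7)
(B(0)*k)*F(-3) = (0²*(-7))*(-3)² = (0*(-7))*9 = 0*9 = 0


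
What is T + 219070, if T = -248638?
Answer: -29568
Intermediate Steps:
T + 219070 = -248638 + 219070 = -29568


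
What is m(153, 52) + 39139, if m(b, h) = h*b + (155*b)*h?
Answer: 1280275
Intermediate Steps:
m(b, h) = 156*b*h (m(b, h) = b*h + 155*b*h = 156*b*h)
m(153, 52) + 39139 = 156*153*52 + 39139 = 1241136 + 39139 = 1280275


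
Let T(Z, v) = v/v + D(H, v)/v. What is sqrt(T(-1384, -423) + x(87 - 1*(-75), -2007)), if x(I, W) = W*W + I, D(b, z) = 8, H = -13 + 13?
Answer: 2*sqrt(20021220599)/141 ≈ 2007.0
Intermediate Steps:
H = 0
T(Z, v) = 1 + 8/v (T(Z, v) = v/v + 8/v = 1 + 8/v)
x(I, W) = I + W**2 (x(I, W) = W**2 + I = I + W**2)
sqrt(T(-1384, -423) + x(87 - 1*(-75), -2007)) = sqrt((8 - 423)/(-423) + ((87 - 1*(-75)) + (-2007)**2)) = sqrt(-1/423*(-415) + ((87 + 75) + 4028049)) = sqrt(415/423 + (162 + 4028049)) = sqrt(415/423 + 4028211) = sqrt(1703933668/423) = 2*sqrt(20021220599)/141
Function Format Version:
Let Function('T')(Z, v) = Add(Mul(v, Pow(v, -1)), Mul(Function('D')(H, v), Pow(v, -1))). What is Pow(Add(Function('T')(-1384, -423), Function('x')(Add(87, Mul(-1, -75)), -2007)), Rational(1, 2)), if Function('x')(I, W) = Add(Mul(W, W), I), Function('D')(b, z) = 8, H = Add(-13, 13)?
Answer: Mul(Rational(2, 141), Pow(20021220599, Rational(1, 2))) ≈ 2007.0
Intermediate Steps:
H = 0
Function('T')(Z, v) = Add(1, Mul(8, Pow(v, -1))) (Function('T')(Z, v) = Add(Mul(v, Pow(v, -1)), Mul(8, Pow(v, -1))) = Add(1, Mul(8, Pow(v, -1))))
Function('x')(I, W) = Add(I, Pow(W, 2)) (Function('x')(I, W) = Add(Pow(W, 2), I) = Add(I, Pow(W, 2)))
Pow(Add(Function('T')(-1384, -423), Function('x')(Add(87, Mul(-1, -75)), -2007)), Rational(1, 2)) = Pow(Add(Mul(Pow(-423, -1), Add(8, -423)), Add(Add(87, Mul(-1, -75)), Pow(-2007, 2))), Rational(1, 2)) = Pow(Add(Mul(Rational(-1, 423), -415), Add(Add(87, 75), 4028049)), Rational(1, 2)) = Pow(Add(Rational(415, 423), Add(162, 4028049)), Rational(1, 2)) = Pow(Add(Rational(415, 423), 4028211), Rational(1, 2)) = Pow(Rational(1703933668, 423), Rational(1, 2)) = Mul(Rational(2, 141), Pow(20021220599, Rational(1, 2)))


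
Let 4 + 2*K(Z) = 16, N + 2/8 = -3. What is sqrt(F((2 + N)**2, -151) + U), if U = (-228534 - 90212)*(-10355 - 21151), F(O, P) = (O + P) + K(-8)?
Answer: sqrt(160678581321)/4 ≈ 1.0021e+5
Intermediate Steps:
N = -13/4 (N = -1/4 - 3 = -13/4 ≈ -3.2500)
K(Z) = 6 (K(Z) = -2 + (1/2)*16 = -2 + 8 = 6)
F(O, P) = 6 + O + P (F(O, P) = (O + P) + 6 = 6 + O + P)
U = 10042411476 (U = -318746*(-31506) = 10042411476)
sqrt(F((2 + N)**2, -151) + U) = sqrt((6 + (2 - 13/4)**2 - 151) + 10042411476) = sqrt((6 + (-5/4)**2 - 151) + 10042411476) = sqrt((6 + 25/16 - 151) + 10042411476) = sqrt(-2295/16 + 10042411476) = sqrt(160678581321/16) = sqrt(160678581321)/4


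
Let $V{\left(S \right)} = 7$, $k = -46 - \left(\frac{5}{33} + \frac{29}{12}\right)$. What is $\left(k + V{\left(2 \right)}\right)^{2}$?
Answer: $\frac{3345241}{1936} \approx 1727.9$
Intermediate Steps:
$k = - \frac{2137}{44}$ ($k = -46 - \frac{113}{44} = - \frac{2137}{44} \approx -48.568$)
$\left(k + V{\left(2 \right)}\right)^{2} = \left(- \frac{2137}{44} + 7\right)^{2} = \left(- \frac{1829}{44}\right)^{2} = \frac{3345241}{1936}$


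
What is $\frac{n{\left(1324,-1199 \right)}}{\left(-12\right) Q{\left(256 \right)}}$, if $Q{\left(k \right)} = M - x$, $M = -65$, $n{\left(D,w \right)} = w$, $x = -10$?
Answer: $- \frac{109}{60} \approx -1.8167$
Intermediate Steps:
$Q{\left(k \right)} = -55$ ($Q{\left(k \right)} = -65 - -10 = -65 + 10 = -55$)
$\frac{n{\left(1324,-1199 \right)}}{\left(-12\right) Q{\left(256 \right)}} = - \frac{1199}{\left(-12\right) \left(-55\right)} = - \frac{1199}{660} = \left(-1199\right) \frac{1}{660} = - \frac{109}{60}$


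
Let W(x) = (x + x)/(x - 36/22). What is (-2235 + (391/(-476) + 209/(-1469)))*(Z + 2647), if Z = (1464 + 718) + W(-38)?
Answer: -24214231669815/2241694 ≈ -1.0802e+7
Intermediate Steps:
W(x) = 2*x/(-18/11 + x) (W(x) = (2*x)/(x - 36*1/22) = (2*x)/(x - 18/11) = (2*x)/(-18/11 + x) = 2*x/(-18/11 + x))
Z = 238047/109 (Z = (1464 + 718) + 22*(-38)/(-18 + 11*(-38)) = 2182 + 22*(-38)/(-18 - 418) = 2182 + 22*(-38)/(-436) = 2182 + 22*(-38)*(-1/436) = 2182 + 209/109 = 238047/109 ≈ 2183.9)
(-2235 + (391/(-476) + 209/(-1469)))*(Z + 2647) = (-2235 + (391/(-476) + 209/(-1469)))*(238047/109 + 2647) = (-2235 + (391*(-1/476) + 209*(-1/1469)))*(526570/109) = (-2235 + (-23/28 - 209/1469))*(526570/109) = (-2235 - 39639/41132)*(526570/109) = -91969659/41132*526570/109 = -24214231669815/2241694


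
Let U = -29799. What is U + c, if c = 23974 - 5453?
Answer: -11278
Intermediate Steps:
c = 18521
U + c = -29799 + 18521 = -11278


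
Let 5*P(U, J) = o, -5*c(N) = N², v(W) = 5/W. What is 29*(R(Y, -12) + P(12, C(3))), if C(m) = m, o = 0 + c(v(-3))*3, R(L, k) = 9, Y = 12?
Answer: 754/3 ≈ 251.33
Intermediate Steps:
c(N) = -N²/5
o = -5/3 (o = 0 - (5/(-3))²/5*3 = 0 - (5*(-⅓))²/5*3 = 0 - (-5/3)²/5*3 = 0 - ⅕*25/9*3 = 0 - 5/9*3 = 0 - 5/3 = -5/3 ≈ -1.6667)
P(U, J) = -⅓ (P(U, J) = (⅕)*(-5/3) = -⅓)
29*(R(Y, -12) + P(12, C(3))) = 29*(9 - ⅓) = 29*(26/3) = 754/3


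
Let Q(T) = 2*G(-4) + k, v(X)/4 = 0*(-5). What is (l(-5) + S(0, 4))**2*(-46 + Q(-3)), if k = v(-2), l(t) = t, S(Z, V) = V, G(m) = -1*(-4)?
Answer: -38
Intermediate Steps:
G(m) = 4
v(X) = 0 (v(X) = 4*(0*(-5)) = 4*0 = 0)
k = 0
Q(T) = 8 (Q(T) = 2*4 + 0 = 8 + 0 = 8)
(l(-5) + S(0, 4))**2*(-46 + Q(-3)) = (-5 + 4)**2*(-46 + 8) = (-1)**2*(-38) = 1*(-38) = -38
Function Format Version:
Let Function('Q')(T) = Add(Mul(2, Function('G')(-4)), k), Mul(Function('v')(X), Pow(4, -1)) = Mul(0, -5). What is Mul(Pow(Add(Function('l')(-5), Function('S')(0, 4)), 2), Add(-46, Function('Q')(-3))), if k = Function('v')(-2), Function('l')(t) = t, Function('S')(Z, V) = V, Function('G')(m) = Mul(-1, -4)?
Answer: -38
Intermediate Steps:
Function('G')(m) = 4
Function('v')(X) = 0 (Function('v')(X) = Mul(4, Mul(0, -5)) = Mul(4, 0) = 0)
k = 0
Function('Q')(T) = 8 (Function('Q')(T) = Add(Mul(2, 4), 0) = Add(8, 0) = 8)
Mul(Pow(Add(Function('l')(-5), Function('S')(0, 4)), 2), Add(-46, Function('Q')(-3))) = Mul(Pow(Add(-5, 4), 2), Add(-46, 8)) = Mul(Pow(-1, 2), -38) = Mul(1, -38) = -38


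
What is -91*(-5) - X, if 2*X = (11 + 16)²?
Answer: 181/2 ≈ 90.500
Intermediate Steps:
X = 729/2 (X = (11 + 16)²/2 = (½)*27² = (½)*729 = 729/2 ≈ 364.50)
-91*(-5) - X = -91*(-5) - 1*729/2 = 455 - 729/2 = 181/2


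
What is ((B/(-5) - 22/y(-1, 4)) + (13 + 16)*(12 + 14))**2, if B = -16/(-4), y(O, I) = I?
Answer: 55905529/100 ≈ 5.5906e+5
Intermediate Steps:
B = 4 (B = -16*(-1/4) = 4)
((B/(-5) - 22/y(-1, 4)) + (13 + 16)*(12 + 14))**2 = ((4/(-5) - 22/4) + (13 + 16)*(12 + 14))**2 = ((4*(-1/5) - 22*1/4) + 29*26)**2 = ((-4/5 - 11/2) + 754)**2 = (-63/10 + 754)**2 = (7477/10)**2 = 55905529/100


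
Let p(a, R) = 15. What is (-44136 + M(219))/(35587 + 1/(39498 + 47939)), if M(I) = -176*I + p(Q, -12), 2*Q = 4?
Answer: -481865307/207441368 ≈ -2.3229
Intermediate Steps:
Q = 2 (Q = (½)*4 = 2)
M(I) = 15 - 176*I (M(I) = -176*I + 15 = 15 - 176*I)
(-44136 + M(219))/(35587 + 1/(39498 + 47939)) = (-44136 + (15 - 176*219))/(35587 + 1/(39498 + 47939)) = (-44136 + (15 - 38544))/(35587 + 1/87437) = (-44136 - 38529)/(35587 + 1/87437) = -82665/3111620520/87437 = -82665*87437/3111620520 = -481865307/207441368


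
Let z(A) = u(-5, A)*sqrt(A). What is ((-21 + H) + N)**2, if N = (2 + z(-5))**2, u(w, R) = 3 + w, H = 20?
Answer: -31 + 272*I*sqrt(5) ≈ -31.0 + 608.21*I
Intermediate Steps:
z(A) = -2*sqrt(A) (z(A) = (3 - 5)*sqrt(A) = -2*sqrt(A))
N = (2 - 2*I*sqrt(5))**2 ≈ -16.0 - 17.889*I
((-21 + H) + N)**2 = ((-21 + 20) + 4*(1 - I*sqrt(5))**2)**2 = (-1 + 4*(1 - I*sqrt(5))**2)**2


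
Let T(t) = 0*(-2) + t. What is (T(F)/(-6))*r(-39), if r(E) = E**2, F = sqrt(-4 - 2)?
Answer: -507*I*sqrt(6)/2 ≈ -620.95*I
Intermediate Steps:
F = I*sqrt(6) (F = sqrt(-6) = I*sqrt(6) ≈ 2.4495*I)
T(t) = t (T(t) = 0 + t = t)
(T(F)/(-6))*r(-39) = ((I*sqrt(6))/(-6))*(-39)**2 = ((I*sqrt(6))*(-1/6))*1521 = -I*sqrt(6)/6*1521 = -507*I*sqrt(6)/2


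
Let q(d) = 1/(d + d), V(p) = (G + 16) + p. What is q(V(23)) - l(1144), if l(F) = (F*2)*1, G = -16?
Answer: -105247/46 ≈ -2288.0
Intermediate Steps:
l(F) = 2*F (l(F) = (2*F)*1 = 2*F)
V(p) = p (V(p) = (-16 + 16) + p = 0 + p = p)
q(d) = 1/(2*d)
q(V(23)) - l(1144) = (½)/23 - 2*1144 = (½)*(1/23) - 1*2288 = 1/46 - 2288 = -105247/46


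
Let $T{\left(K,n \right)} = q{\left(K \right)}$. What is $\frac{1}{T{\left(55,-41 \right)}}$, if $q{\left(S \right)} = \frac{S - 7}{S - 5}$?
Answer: $\frac{25}{24} \approx 1.0417$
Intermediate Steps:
$q{\left(S \right)} = \frac{-7 + S}{-5 + S}$
$T{\left(K,n \right)} = \frac{-7 + K}{-5 + K}$
$\frac{1}{T{\left(55,-41 \right)}} = \frac{1}{\frac{1}{-5 + 55} \left(-7 + 55\right)} = \frac{1}{\frac{1}{50} \cdot 48} = \frac{1}{\frac{24}{25}} = \frac{25}{24}$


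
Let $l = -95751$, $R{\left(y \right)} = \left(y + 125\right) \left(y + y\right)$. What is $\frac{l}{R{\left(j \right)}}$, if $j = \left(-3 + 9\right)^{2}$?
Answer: $- \frac{10639}{1288} \approx -8.2601$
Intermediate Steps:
$j = 36$ ($j = 6^{2} = 36$)
$R{\left(y \right)} = 2 y \left(125 + y\right)$ ($R{\left(y \right)} = \left(125 + y\right) 2 y = 2 y \left(125 + y\right)$)
$\frac{l}{R{\left(j \right)}} = - \frac{95751}{2 \cdot 36 \left(125 + 36\right)} = - \frac{95751}{2 \cdot 36 \cdot 161} = - \frac{95751}{11592} = \left(-95751\right) \frac{1}{11592} = - \frac{10639}{1288}$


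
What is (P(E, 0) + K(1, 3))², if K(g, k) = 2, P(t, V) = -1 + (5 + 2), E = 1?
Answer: 64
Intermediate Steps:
P(t, V) = 6 (P(t, V) = -1 + 7 = 6)
(P(E, 0) + K(1, 3))² = (6 + 2)² = 8² = 64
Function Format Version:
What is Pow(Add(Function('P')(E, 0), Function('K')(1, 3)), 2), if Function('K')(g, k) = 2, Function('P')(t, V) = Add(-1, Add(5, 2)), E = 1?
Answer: 64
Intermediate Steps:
Function('P')(t, V) = 6 (Function('P')(t, V) = Add(-1, 7) = 6)
Pow(Add(Function('P')(E, 0), Function('K')(1, 3)), 2) = Pow(Add(6, 2), 2) = Pow(8, 2) = 64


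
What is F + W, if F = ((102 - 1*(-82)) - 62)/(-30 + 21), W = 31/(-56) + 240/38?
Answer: -74629/9576 ≈ -7.7933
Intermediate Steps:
W = 6131/1064 (W = 31*(-1/56) + 240*(1/38) = -31/56 + 120/19 = 6131/1064 ≈ 5.7622)
F = -122/9 (F = ((102 + 82) - 62)/(-9) = (184 - 62)*(-⅑) = 122*(-⅑) = -122/9 ≈ -13.556)
F + W = -122/9 + 6131/1064 = -74629/9576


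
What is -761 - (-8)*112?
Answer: 135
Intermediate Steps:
-761 - (-8)*112 = -761 - 1*(-896) = -761 + 896 = 135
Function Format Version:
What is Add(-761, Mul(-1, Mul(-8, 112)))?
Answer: 135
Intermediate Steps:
Add(-761, Mul(-1, Mul(-8, 112))) = Add(-761, Mul(-1, -896)) = Add(-761, 896) = 135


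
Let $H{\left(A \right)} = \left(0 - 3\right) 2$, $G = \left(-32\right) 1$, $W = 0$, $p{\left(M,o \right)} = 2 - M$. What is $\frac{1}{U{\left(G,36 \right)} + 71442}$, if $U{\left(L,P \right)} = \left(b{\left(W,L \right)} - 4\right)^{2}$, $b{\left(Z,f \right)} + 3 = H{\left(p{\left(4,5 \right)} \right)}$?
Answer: $\frac{1}{71611} \approx 1.3964 \cdot 10^{-5}$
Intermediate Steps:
$G = -32$
$H{\left(A \right)} = -6$ ($H{\left(A \right)} = \left(-3\right) 2 = -6$)
$b{\left(Z,f \right)} = -9$ ($b{\left(Z,f \right)} = -3 - 6 = -9$)
$U{\left(L,P \right)} = 169$ ($U{\left(L,P \right)} = \left(-9 - 4\right)^{2} = \left(-13\right)^{2} = 169$)
$\frac{1}{U{\left(G,36 \right)} + 71442} = \frac{1}{169 + 71442} = \frac{1}{71611}$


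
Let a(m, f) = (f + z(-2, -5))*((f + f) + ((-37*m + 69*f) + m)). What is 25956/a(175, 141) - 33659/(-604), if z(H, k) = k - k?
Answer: 1958642537/35115956 ≈ 55.776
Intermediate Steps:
z(H, k) = 0
a(m, f) = f*(-36*m + 71*f) (a(m, f) = (f + 0)*((f + f) + ((-37*m + 69*f) + m)) = f*(2*f + (-36*m + 69*f)) = f*(-36*m + 71*f))
25956/a(175, 141) - 33659/(-604) = 25956/((141*(-36*175 + 71*141))) - 33659/(-604) = 25956/((141*(-6300 + 10011))) - 33659*(-1/604) = 25956/((141*3711)) + 33659/604 = 25956/523251 + 33659/604 = 25956*(1/523251) + 33659/604 = 2884/58139 + 33659/604 = 1958642537/35115956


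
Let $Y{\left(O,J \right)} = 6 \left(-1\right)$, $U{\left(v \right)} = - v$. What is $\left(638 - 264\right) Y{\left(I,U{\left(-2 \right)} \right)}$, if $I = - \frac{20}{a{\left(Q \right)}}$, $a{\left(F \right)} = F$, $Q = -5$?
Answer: $-2244$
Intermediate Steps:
$I = 4$ ($I = - \frac{20}{-5} = \left(-20\right) \left(- \frac{1}{5}\right) = 4$)
$Y{\left(O,J \right)} = -6$
$\left(638 - 264\right) Y{\left(I,U{\left(-2 \right)} \right)} = \left(638 - 264\right) \left(-6\right) = 374 \left(-6\right) = -2244$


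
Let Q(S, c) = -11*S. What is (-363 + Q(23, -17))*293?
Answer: -180488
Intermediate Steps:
(-363 + Q(23, -17))*293 = (-363 - 11*23)*293 = (-363 - 253)*293 = -616*293 = -180488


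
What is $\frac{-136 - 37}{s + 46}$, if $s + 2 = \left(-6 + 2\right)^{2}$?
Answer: $- \frac{173}{60} \approx -2.8833$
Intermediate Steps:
$s = 14$ ($s = -2 + \left(-6 + 2\right)^{2} = -2 + \left(-4\right)^{2} = -2 + 16 = 14$)
$\frac{-136 - 37}{s + 46} = \frac{-136 - 37}{14 + 46} = \frac{1}{60} \left(-173\right) = - \frac{173}{60}$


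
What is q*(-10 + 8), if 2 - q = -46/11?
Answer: -136/11 ≈ -12.364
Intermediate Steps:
q = 68/11 (q = 2 - (-46)/11 = 2 - 1*(-46/11) = 2 + 46/11 = 68/11 ≈ 6.1818)
q*(-10 + 8) = 68*(-10 + 8)/11 = (68/11)*(-2) = -136/11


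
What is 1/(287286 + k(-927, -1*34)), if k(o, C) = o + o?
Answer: 1/285432 ≈ 3.5035e-6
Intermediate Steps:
k(o, C) = 2*o
1/(287286 + k(-927, -1*34)) = 1/(287286 + 2*(-927)) = 1/(287286 - 1854) = 1/285432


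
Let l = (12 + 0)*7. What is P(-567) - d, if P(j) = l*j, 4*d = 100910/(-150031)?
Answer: -14291302481/300062 ≈ -47628.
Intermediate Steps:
d = -50455/300062 (d = (100910/(-150031))/4 = (100910*(-1/150031))/4 = (¼)*(-100910/150031) = -50455/300062 ≈ -0.16815)
l = 84 (l = 12*7 = 84)
P(j) = 84*j
P(-567) - d = 84*(-567) - 1*(-50455/300062) = -47628 + 50455/300062 = -14291302481/300062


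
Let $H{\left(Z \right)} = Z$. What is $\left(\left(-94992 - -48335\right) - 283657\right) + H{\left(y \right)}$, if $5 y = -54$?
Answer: $- \frac{1651624}{5} \approx -3.3033 \cdot 10^{5}$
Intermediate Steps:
$y = - \frac{54}{5}$ ($y = \frac{1}{5} \left(-54\right) = - \frac{54}{5} \approx -10.8$)
$\left(\left(-94992 - -48335\right) - 283657\right) + H{\left(y \right)} = \left(\left(-94992 - -48335\right) - 283657\right) - \frac{54}{5} = \left(\left(-94992 + 48335\right) - 283657\right) - \frac{54}{5} = \left(-46657 - 283657\right) - \frac{54}{5} = -330314 - \frac{54}{5} = - \frac{1651624}{5}$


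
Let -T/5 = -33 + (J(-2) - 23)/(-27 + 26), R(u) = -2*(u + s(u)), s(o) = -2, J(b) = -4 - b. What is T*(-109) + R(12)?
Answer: -4380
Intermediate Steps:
R(u) = 4 - 2*u (R(u) = -2*(u - 2) = -2*(-2 + u) = 4 - 2*u)
T = 40 (T = -5*(-33 + ((-4 - 1*(-2)) - 23)/(-27 + 26)) = -5*(-33 + ((-4 + 2) - 23)/(-1)) = -5*(-33 + (-2 - 23)*(-1)) = -5*(-33 - 25*(-1)) = -5*(-33 + 25) = -5*(-8) = 40)
T*(-109) + R(12) = 40*(-109) + (4 - 2*12) = -4360 + (4 - 24) = -4360 - 20 = -4380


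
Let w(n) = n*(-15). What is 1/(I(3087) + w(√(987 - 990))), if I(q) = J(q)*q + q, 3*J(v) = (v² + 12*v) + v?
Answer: 1094136043/10774203125325280716 + 5*I*√3/32322609375975842148 ≈ 1.0155e-10 + 2.6793e-19*I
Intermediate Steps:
J(v) = v²/3 + 13*v/3 (J(v) = ((v² + 12*v) + v)/3 = (v² + 13*v)/3 = v²/3 + 13*v/3)
I(q) = q + q²*(13 + q)/3 (I(q) = (q*(13 + q)/3)*q + q = q²*(13 + q)/3 + q = q + q²*(13 + q)/3)
w(n) = -15*n
1/(I(3087) + w(√(987 - 990))) = 1/((⅓)*3087*(3 + 3087*(13 + 3087)) - 15*√(987 - 990)) = 1/((⅓)*3087*(3 + 3087*3100) - 15*I*√3) = 1/((⅓)*3087*(3 + 9569700) - 15*I*√3) = 1/((⅓)*3087*9569703 - 15*I*√3) = 1/(9847224387 - 15*I*√3)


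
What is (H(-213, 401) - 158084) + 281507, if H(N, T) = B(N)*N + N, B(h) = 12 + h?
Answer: 166023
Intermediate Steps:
H(N, T) = N + N*(12 + N) (H(N, T) = (12 + N)*N + N = N*(12 + N) + N = N + N*(12 + N))
(H(-213, 401) - 158084) + 281507 = (-213*(13 - 213) - 158084) + 281507 = (-213*(-200) - 158084) + 281507 = (42600 - 158084) + 281507 = -115484 + 281507 = 166023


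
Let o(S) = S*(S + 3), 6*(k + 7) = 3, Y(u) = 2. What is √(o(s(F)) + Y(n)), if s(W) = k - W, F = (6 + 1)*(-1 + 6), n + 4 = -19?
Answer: 9*√79/2 ≈ 39.997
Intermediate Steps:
n = -23 (n = -4 - 19 = -23)
k = -13/2 (k = -7 + (⅙)*3 = -7 + ½ = -13/2 ≈ -6.5000)
F = 35 (F = 7*5 = 35)
s(W) = -13/2 - W
o(S) = S*(3 + S)
√(o(s(F)) + Y(n)) = √((-13/2 - 1*35)*(3 + (-13/2 - 1*35)) + 2) = √((-13/2 - 35)*(3 + (-13/2 - 35)) + 2) = √(-83*(3 - 83/2)/2 + 2) = √(-83/2*(-77/2) + 2) = √(6391/4 + 2) = √(6399/4) = 9*√79/2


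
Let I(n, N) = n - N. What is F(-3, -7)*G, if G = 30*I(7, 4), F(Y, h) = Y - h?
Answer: 360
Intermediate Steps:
G = 90 (G = 30*(7 - 1*4) = 30*(7 - 4) = 30*3 = 90)
F(-3, -7)*G = (-3 - 1*(-7))*90 = (-3 + 7)*90 = 4*90 = 360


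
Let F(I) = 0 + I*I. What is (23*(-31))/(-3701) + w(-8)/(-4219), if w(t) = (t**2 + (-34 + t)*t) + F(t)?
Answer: 1290883/15614519 ≈ 0.082672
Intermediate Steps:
F(I) = I**2 (F(I) = 0 + I**2 = I**2)
w(t) = 2*t**2 + t*(-34 + t) (w(t) = (t**2 + (-34 + t)*t) + t**2 = (t**2 + t*(-34 + t)) + t**2 = 2*t**2 + t*(-34 + t))
(23*(-31))/(-3701) + w(-8)/(-4219) = (23*(-31))/(-3701) - 8*(-34 + 3*(-8))/(-4219) = -713*(-1/3701) - 8*(-34 - 24)*(-1/4219) = 713/3701 - 8*(-58)*(-1/4219) = 713/3701 + 464*(-1/4219) = 713/3701 - 464/4219 = 1290883/15614519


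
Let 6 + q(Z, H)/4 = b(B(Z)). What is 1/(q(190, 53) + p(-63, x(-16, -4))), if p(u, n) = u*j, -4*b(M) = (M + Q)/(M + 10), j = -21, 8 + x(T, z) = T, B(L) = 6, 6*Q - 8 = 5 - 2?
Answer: 96/124657 ≈ 0.00077011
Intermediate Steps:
Q = 11/6 (Q = 4/3 + (5 - 2)/6 = 4/3 + (1/6)*3 = 4/3 + 1/2 = 11/6 ≈ 1.8333)
x(T, z) = -8 + T
b(M) = -(11/6 + M)/(4*(10 + M)) (b(M) = -(M + 11/6)/(4*(M + 10)) = -(11/6 + M)/(4*(10 + M)))
q(Z, H) = -2351/96 (q(Z, H) = -24 + 4*((-11 - 6*6)/(24*(10 + 6))) = -24 + 4*((1/24)*(-11 - 36)/16) = -24 + 4*((1/24)*(1/16)*(-47)) = -24 + 4*(-47/384) = -24 - 47/96 = -2351/96)
p(u, n) = -21*u (p(u, n) = u*(-21) = -21*u)
1/(q(190, 53) + p(-63, x(-16, -4))) = 1/(-2351/96 - 21*(-63)) = 1/(-2351/96 + 1323) = 1/(124657/96) = 96/124657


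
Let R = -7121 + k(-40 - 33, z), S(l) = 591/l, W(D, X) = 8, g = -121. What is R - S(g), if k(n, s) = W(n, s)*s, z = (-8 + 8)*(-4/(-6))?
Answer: -861050/121 ≈ -7116.1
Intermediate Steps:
z = 0 (z = 0*(-4*(-⅙)) = 0*(⅔) = 0)
k(n, s) = 8*s
R = -7121 (R = -7121 + 8*0 = -7121 + 0 = -7121)
R - S(g) = -7121 - 591/(-121) = -7121 - 591*(-1)/121 = -7121 - 1*(-591/121) = -7121 + 591/121 = -861050/121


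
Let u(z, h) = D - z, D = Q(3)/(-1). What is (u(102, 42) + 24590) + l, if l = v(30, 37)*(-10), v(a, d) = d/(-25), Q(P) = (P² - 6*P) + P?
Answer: 122544/5 ≈ 24509.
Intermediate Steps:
Q(P) = P² - 5*P
D = 6 (D = (3*(-5 + 3))/(-1) = (3*(-2))*(-1) = -6*(-1) = 6)
v(a, d) = -d/25 (v(a, d) = d*(-1/25) = -d/25)
u(z, h) = 6 - z
l = 74/5 (l = -1/25*37*(-10) = -37/25*(-10) = 74/5 ≈ 14.800)
(u(102, 42) + 24590) + l = ((6 - 1*102) + 24590) + 74/5 = ((6 - 102) + 24590) + 74/5 = (-96 + 24590) + 74/5 = 24494 + 74/5 = 122544/5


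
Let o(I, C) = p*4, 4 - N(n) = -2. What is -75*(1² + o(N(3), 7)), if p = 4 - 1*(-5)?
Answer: -2775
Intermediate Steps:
p = 9 (p = 4 + 5 = 9)
N(n) = 6 (N(n) = 4 - 1*(-2) = 4 + 2 = 6)
o(I, C) = 36 (o(I, C) = 9*4 = 36)
-75*(1² + o(N(3), 7)) = -75*(1² + 36) = -75*(1 + 36) = -75*37 = -2775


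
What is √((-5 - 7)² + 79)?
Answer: √223 ≈ 14.933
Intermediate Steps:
√((-5 - 7)² + 79) = √((-12)² + 79) = √(144 + 79) = √223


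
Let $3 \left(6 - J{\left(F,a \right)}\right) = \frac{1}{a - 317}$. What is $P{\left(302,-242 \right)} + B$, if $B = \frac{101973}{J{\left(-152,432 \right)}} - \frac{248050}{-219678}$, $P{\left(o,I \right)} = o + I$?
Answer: $\frac{94587884900}{5542851} \approx 17065.0$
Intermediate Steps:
$J{\left(F,a \right)} = 6 - \frac{1}{3 \left(-317 + a\right)}$ ($J{\left(F,a \right)} = 6 - \frac{1}{3 \left(a - 317\right)} = 6 - \frac{1}{3 \left(-317 + a\right)}$)
$P{\left(o,I \right)} = I + o$
$B = \frac{94255313840}{5542851}$ ($B = \frac{101973}{\frac{1}{3} \frac{1}{-317 + 432} \left(-5707 + 18 \cdot 432\right)} - \frac{248050}{-219678} = \frac{101973}{\frac{1}{3} \cdot \frac{1}{115} \left(-5707 + 7776\right)} - - \frac{3025}{2679} = \frac{101973}{\frac{1}{3} \cdot \frac{1}{115} \cdot 2069} + \frac{3025}{2679} = \frac{101973}{\frac{2069}{345}} + \frac{3025}{2679} = 101973 \cdot \frac{345}{2069} + \frac{3025}{2679} = \frac{35180685}{2069} + \frac{3025}{2679} = \frac{94255313840}{5542851} \approx 17005.0$)
$P{\left(302,-242 \right)} + B = \left(-242 + 302\right) + \frac{94255313840}{5542851} = 60 + \frac{94255313840}{5542851} = \frac{94587884900}{5542851}$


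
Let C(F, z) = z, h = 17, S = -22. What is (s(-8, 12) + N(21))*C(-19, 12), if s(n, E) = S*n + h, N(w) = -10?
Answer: 2196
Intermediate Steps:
s(n, E) = 17 - 22*n (s(n, E) = -22*n + 17 = 17 - 22*n)
(s(-8, 12) + N(21))*C(-19, 12) = ((17 - 22*(-8)) - 10)*12 = ((17 + 176) - 10)*12 = (193 - 10)*12 = 183*12 = 2196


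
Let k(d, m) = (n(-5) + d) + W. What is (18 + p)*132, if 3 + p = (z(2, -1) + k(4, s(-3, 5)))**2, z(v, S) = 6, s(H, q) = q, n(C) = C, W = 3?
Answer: 10428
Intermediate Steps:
k(d, m) = -2 + d (k(d, m) = (-5 + d) + 3 = -2 + d)
p = 61 (p = -3 + (6 + (-2 + 4))**2 = -3 + (6 + 2)**2 = -3 + 8**2 = -3 + 64 = 61)
(18 + p)*132 = (18 + 61)*132 = 79*132 = 10428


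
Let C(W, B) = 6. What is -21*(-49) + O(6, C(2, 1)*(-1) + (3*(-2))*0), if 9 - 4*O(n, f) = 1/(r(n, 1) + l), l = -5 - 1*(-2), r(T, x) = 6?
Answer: 6187/6 ≈ 1031.2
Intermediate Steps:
l = -3 (l = -5 + 2 = -3)
O(n, f) = 13/6 (O(n, f) = 9/4 - 1/(4*(6 - 3)) = 9/4 - ¼/3 = 9/4 - ¼*⅓ = 9/4 - 1/12 = 13/6)
-21*(-49) + O(6, C(2, 1)*(-1) + (3*(-2))*0) = -21*(-49) + 13/6 = 1029 + 13/6 = 6187/6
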